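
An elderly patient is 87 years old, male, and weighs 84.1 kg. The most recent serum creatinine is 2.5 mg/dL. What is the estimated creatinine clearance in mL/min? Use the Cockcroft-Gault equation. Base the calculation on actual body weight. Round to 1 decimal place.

CrCl = (140 − 87) × 84.1 / (72 × 2.5) = 4457.3 / 180.00 ≈ 24.8 mL/min

24.8 mL/min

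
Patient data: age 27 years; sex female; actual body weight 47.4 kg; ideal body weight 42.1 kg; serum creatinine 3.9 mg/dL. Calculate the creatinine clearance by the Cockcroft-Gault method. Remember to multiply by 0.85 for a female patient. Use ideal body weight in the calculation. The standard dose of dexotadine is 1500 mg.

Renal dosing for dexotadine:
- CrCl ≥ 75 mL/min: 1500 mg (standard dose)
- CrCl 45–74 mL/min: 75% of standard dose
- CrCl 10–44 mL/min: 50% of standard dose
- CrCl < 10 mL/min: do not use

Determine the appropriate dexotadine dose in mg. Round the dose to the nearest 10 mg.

750 mg

CrCl = (140 − 27) × 42.1 / (72 × 3.9) × 0.85 = 4757.3 / 280.80 × 0.85 ≈ 14.4 mL/min
CrCl ≈ 14 mL/min → bracket 10–44 mL/min.
50% of 1500 mg = 750 mg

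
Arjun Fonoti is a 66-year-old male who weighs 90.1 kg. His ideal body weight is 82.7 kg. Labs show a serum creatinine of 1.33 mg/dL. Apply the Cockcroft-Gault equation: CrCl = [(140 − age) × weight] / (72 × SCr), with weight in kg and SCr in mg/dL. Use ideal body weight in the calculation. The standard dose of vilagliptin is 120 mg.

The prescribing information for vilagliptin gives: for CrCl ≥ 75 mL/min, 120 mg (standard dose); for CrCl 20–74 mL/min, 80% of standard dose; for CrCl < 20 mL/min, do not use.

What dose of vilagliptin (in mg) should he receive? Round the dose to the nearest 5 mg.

CrCl = (140 − 66) × 82.7 / (72 × 1.33) = 6119.8 / 95.76 ≈ 63.9 mL/min
CrCl ≈ 64 mL/min → bracket 20–74 mL/min.
80% of 120 mg = 96 mg → 95 mg

95 mg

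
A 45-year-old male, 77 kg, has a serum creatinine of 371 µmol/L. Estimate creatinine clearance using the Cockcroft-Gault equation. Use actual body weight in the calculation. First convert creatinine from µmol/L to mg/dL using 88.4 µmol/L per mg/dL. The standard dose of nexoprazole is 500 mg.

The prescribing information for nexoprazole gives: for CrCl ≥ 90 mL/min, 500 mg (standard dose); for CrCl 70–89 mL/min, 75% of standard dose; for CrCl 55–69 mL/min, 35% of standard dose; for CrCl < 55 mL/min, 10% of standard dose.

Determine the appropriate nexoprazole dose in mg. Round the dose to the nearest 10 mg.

50 mg

SCr = 371 / 88.4 = 4.197 mg/dL
CrCl = (140 − 45) × 77 / (72 × 4.197) = 7315.0 / 302.18 ≈ 24.2 mL/min
CrCl ≈ 24 mL/min → bracket < 55 mL/min.
10% of 500 mg = 50 mg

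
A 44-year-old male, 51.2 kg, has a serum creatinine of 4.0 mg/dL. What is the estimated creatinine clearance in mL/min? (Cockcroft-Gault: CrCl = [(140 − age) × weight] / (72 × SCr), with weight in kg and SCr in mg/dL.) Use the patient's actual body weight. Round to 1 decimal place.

17.1 mL/min

CrCl = (140 − 44) × 51.2 / (72 × 4) = 4915.2 / 288.00 ≈ 17.1 mL/min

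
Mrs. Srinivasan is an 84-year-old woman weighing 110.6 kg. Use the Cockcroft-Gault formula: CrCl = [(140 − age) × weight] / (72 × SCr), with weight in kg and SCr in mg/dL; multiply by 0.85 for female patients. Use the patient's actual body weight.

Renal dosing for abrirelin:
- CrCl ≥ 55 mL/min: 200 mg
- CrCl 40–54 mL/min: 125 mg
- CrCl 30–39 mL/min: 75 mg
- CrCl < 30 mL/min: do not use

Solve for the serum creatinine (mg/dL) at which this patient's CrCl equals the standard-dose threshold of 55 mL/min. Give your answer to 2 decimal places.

Standard dose requires CrCl ≥ 55 mL/min.
Set (140 − 84) × 110.6 × 0.85 / (72 × SCr) = 55
SCr = (140 − 84) × 110.6 × 0.85 / (72 × 55) = 1.329 mg/dL

1.33 mg/dL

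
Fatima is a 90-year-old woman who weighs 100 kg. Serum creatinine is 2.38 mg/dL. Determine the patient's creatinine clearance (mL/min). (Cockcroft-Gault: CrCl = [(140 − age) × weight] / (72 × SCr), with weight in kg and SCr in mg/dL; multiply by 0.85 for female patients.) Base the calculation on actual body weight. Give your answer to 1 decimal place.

24.8 mL/min

CrCl = (140 − 90) × 100 / (72 × 2.38) × 0.85 = 5000.0 / 171.36 × 0.85 ≈ 24.8 mL/min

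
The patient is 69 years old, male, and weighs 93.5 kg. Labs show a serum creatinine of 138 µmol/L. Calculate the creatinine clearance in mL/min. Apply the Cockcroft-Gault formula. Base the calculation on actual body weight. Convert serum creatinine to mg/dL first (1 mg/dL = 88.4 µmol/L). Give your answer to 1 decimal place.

SCr = 138 / 88.4 = 1.561 mg/dL
CrCl = (140 − 69) × 93.5 / (72 × 1.561) = 6638.5 / 112.39 ≈ 59.1 mL/min

59.1 mL/min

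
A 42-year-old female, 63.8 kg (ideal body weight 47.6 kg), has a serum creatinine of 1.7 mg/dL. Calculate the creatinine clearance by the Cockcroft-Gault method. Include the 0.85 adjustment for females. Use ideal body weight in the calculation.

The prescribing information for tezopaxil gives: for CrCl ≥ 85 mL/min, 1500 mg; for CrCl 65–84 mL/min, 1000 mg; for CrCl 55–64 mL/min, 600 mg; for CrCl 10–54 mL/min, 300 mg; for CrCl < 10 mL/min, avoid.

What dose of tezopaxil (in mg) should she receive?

CrCl = (140 − 42) × 47.6 / (72 × 1.7) × 0.85 = 4664.8 / 122.40 × 0.85 ≈ 32.4 mL/min
CrCl ≈ 32 mL/min → bracket 10–54 mL/min.
Dose for this bracket: 300 mg.

300 mg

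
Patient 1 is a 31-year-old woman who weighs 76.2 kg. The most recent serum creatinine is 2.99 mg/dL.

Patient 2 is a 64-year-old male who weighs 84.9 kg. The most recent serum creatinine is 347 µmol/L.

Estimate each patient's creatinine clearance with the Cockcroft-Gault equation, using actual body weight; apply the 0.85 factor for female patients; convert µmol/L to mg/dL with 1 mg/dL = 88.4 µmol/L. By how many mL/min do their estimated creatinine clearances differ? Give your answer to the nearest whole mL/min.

Patient 1: CrCl = (140 − 31) × 76.2 / (72 × 2.99) × 0.85 = 8305.8 / 215.28 × 0.85 ≈ 32.8 mL/min
Patient 2: SCr = 347 / 88.4 = 3.925 mg/dL
Patient 2: CrCl = (140 − 64) × 84.9 / (72 × 3.925) = 6452.4 / 282.60 ≈ 22.8 mL/min
|32.8 − 22.8| = 10.0 mL/min

10 mL/min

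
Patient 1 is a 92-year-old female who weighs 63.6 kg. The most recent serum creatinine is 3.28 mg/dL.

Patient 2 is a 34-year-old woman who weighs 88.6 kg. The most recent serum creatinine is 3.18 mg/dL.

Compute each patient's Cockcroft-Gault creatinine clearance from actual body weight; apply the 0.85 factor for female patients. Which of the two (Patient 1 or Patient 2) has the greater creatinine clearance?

Patient 1: CrCl = (140 − 92) × 63.6 / (72 × 3.28) × 0.85 = 3052.8 / 236.16 × 0.85 ≈ 11.0 mL/min
Patient 2: CrCl = (140 − 34) × 88.6 / (72 × 3.18) × 0.85 = 9391.6 / 228.96 × 0.85 ≈ 34.9 mL/min
11.0 vs 34.9 mL/min → Patient 2 is higher.

Patient 2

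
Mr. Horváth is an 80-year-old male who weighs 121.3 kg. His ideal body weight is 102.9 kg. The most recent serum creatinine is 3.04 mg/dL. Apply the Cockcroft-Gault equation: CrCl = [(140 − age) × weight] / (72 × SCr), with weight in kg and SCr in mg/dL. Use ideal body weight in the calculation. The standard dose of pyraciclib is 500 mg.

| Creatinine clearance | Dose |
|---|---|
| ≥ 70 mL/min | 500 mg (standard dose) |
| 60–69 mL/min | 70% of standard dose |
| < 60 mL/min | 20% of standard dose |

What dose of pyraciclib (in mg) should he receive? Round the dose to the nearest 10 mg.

CrCl = (140 − 80) × 102.9 / (72 × 3.04) = 6174.0 / 218.88 ≈ 28.2 mL/min
CrCl ≈ 28 mL/min → bracket < 60 mL/min.
20% of 500 mg = 100 mg

100 mg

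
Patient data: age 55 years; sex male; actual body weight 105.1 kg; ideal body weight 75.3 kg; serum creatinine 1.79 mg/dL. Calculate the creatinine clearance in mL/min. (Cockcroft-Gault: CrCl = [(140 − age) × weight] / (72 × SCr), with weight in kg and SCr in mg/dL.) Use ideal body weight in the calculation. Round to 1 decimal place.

49.7 mL/min

CrCl = (140 − 55) × 75.3 / (72 × 1.79) = 6400.5 / 128.88 ≈ 49.7 mL/min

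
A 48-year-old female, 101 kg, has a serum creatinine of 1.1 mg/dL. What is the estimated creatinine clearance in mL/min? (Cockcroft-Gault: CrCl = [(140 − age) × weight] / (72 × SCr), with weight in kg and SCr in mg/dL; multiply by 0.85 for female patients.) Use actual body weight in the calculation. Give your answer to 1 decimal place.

CrCl = (140 − 48) × 101 / (72 × 1.1) × 0.85 = 9292.0 / 79.20 × 0.85 ≈ 99.7 mL/min

99.7 mL/min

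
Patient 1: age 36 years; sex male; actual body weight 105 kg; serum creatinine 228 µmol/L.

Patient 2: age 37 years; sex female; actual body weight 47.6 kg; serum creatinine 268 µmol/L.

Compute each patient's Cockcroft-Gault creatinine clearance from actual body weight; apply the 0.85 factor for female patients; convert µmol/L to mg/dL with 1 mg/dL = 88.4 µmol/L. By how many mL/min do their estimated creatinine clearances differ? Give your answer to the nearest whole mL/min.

Patient 1: SCr = 228 / 88.4 = 2.579 mg/dL
Patient 1: CrCl = (140 − 36) × 105 / (72 × 2.579) = 10920.0 / 185.69 ≈ 58.8 mL/min
Patient 2: SCr = 268 / 88.4 = 3.032 mg/dL
Patient 2: CrCl = (140 − 37) × 47.6 / (72 × 3.032) × 0.85 = 4902.8 / 218.30 × 0.85 ≈ 19.1 mL/min
|58.8 − 19.1| = 39.7 mL/min

40 mL/min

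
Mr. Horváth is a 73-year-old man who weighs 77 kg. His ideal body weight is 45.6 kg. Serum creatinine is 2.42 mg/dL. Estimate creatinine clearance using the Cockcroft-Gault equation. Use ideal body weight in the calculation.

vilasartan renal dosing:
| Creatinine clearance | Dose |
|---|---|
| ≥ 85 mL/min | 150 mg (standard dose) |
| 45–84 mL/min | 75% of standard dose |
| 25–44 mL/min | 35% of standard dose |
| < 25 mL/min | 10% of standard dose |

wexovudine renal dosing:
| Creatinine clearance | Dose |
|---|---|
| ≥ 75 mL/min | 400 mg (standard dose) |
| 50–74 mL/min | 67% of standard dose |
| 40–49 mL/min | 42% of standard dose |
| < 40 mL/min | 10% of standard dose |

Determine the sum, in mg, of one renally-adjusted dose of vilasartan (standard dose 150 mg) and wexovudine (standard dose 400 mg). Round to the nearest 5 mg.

55 mg

CrCl = (140 − 73) × 45.6 / (72 × 2.42) = 3055.2 / 174.24 ≈ 17.5 mL/min
CrCl ≈ 18 mL/min.
vilasartan: < 25 mL/min → 10% of 150 mg = 15 mg.
wexovudine: < 40 mL/min → 10% of 400 mg = 40 mg.
Total = 15 + 40 = 55 mg.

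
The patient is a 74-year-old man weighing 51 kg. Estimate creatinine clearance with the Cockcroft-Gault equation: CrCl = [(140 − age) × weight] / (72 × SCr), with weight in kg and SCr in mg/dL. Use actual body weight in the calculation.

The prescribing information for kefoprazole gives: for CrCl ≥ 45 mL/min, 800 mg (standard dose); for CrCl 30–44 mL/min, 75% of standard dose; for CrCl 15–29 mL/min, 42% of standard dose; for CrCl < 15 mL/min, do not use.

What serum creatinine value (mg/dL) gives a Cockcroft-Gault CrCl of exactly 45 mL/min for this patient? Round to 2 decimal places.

Standard dose requires CrCl ≥ 45 mL/min.
Set (140 − 74) × 51 / (72 × SCr) = 45
SCr = (140 − 74) × 51 / (72 × 45) = 1.039 mg/dL

1.04 mg/dL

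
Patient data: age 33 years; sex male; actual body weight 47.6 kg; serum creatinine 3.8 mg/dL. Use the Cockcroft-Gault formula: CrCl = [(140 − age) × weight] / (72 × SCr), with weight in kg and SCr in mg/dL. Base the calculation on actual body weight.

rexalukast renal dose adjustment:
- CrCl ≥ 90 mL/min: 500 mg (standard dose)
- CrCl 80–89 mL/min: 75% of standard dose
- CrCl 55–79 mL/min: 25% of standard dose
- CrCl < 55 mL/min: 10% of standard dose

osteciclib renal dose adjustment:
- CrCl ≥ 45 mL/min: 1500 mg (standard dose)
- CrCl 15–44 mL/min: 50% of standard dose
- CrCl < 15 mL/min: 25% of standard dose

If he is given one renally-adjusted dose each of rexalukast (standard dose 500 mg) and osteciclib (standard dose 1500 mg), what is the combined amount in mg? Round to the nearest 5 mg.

800 mg

CrCl = (140 − 33) × 47.6 / (72 × 3.8) = 5093.2 / 273.60 ≈ 18.6 mL/min
CrCl ≈ 19 mL/min.
rexalukast: < 55 mL/min → 10% of 500 mg = 50 mg.
osteciclib: 15–44 mL/min → 50% of 1500 mg = 750 mg.
Total = 50 + 750 = 800 mg.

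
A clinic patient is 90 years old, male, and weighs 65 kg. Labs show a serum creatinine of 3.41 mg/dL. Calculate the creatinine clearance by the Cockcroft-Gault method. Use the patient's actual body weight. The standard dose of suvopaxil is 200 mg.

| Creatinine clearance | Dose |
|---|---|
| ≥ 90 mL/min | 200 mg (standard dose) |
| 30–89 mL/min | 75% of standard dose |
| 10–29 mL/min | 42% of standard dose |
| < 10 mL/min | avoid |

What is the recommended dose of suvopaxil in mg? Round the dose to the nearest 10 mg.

80 mg

CrCl = (140 − 90) × 65 / (72 × 3.41) = 3250.0 / 245.52 ≈ 13.2 mL/min
CrCl ≈ 13 mL/min → bracket 10–29 mL/min.
42% of 200 mg = 84 mg → 80 mg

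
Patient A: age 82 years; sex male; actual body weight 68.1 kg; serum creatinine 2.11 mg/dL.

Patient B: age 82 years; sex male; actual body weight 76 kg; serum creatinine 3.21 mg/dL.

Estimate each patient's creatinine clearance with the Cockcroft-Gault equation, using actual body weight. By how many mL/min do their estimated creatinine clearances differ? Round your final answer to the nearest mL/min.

7 mL/min

Patient A: CrCl = (140 − 82) × 68.1 / (72 × 2.11) = 3949.8 / 151.92 ≈ 26.0 mL/min
Patient B: CrCl = (140 − 82) × 76 / (72 × 3.21) = 4408.0 / 231.12 ≈ 19.1 mL/min
|26.0 − 19.1| = 6.9 mL/min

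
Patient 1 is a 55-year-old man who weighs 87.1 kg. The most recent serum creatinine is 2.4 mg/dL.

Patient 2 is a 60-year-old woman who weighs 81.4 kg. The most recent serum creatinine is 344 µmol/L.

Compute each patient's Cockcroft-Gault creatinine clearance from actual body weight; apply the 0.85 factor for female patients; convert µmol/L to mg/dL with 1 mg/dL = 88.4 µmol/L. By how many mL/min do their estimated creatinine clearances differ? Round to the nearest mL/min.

23 mL/min

Patient 1: CrCl = (140 − 55) × 87.1 / (72 × 2.4) = 7403.5 / 172.80 ≈ 42.8 mL/min
Patient 2: SCr = 344 / 88.4 = 3.891 mg/dL
Patient 2: CrCl = (140 − 60) × 81.4 / (72 × 3.891) × 0.85 = 6512.0 / 280.15 × 0.85 ≈ 19.8 mL/min
|42.8 − 19.8| = 23.0 mL/min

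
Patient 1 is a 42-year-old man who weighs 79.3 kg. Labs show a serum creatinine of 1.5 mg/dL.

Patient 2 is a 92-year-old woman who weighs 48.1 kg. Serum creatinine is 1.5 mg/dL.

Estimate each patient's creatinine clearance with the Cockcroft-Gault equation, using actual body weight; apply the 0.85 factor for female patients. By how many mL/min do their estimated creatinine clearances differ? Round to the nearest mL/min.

54 mL/min

Patient 1: CrCl = (140 − 42) × 79.3 / (72 × 1.5) = 7771.4 / 108.00 ≈ 72.0 mL/min
Patient 2: CrCl = (140 − 92) × 48.1 / (72 × 1.5) × 0.85 = 2308.8 / 108.00 × 0.85 ≈ 18.2 mL/min
|72.0 − 18.2| = 53.8 mL/min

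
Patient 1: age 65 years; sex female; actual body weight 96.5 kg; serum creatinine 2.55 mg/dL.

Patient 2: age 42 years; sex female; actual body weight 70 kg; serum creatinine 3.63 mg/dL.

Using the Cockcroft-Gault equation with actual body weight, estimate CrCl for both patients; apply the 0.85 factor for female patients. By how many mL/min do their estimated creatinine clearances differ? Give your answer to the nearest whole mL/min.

Patient 1: CrCl = (140 − 65) × 96.5 / (72 × 2.55) × 0.85 = 7237.5 / 183.60 × 0.85 ≈ 33.5 mL/min
Patient 2: CrCl = (140 − 42) × 70 / (72 × 3.63) × 0.85 = 6860.0 / 261.36 × 0.85 ≈ 22.3 mL/min
|33.5 − 22.3| = 11.2 mL/min

11 mL/min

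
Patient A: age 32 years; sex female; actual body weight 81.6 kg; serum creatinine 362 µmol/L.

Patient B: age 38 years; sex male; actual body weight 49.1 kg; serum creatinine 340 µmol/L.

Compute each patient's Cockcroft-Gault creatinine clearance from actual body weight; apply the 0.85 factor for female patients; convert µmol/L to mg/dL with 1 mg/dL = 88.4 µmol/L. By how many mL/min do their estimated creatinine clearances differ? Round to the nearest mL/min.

7 mL/min

Patient A: SCr = 362 / 88.4 = 4.095 mg/dL
Patient A: CrCl = (140 − 32) × 81.6 / (72 × 4.095) × 0.85 = 8812.8 / 294.84 × 0.85 ≈ 25.4 mL/min
Patient B: SCr = 340 / 88.4 = 3.846 mg/dL
Patient B: CrCl = (140 − 38) × 49.1 / (72 × 3.846) = 5008.2 / 276.91 ≈ 18.1 mL/min
|25.4 − 18.1| = 7.3 mL/min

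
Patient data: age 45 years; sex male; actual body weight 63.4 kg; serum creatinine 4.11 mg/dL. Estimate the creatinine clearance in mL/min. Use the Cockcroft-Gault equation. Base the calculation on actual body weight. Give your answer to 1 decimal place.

CrCl = (140 − 45) × 63.4 / (72 × 4.11) = 6023.0 / 295.92 ≈ 20.4 mL/min

20.4 mL/min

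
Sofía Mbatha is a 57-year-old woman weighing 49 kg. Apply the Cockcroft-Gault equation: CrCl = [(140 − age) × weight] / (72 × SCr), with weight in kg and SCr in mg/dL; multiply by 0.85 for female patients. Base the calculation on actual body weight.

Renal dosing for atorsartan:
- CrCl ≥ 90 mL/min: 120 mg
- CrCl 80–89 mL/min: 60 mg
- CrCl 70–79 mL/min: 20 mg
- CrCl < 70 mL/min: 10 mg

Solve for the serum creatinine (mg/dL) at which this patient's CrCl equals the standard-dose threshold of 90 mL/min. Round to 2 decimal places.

0.53 mg/dL

Standard dose requires CrCl ≥ 90 mL/min.
Set (140 − 57) × 49 × 0.85 / (72 × SCr) = 90
SCr = (140 − 57) × 49 × 0.85 / (72 × 90) = 0.533 mg/dL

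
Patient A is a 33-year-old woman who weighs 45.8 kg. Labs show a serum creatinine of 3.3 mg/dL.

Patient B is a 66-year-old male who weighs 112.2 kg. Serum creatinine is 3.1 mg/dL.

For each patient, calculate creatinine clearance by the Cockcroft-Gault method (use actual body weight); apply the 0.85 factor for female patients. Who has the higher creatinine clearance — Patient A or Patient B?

Patient B

Patient A: CrCl = (140 − 33) × 45.8 / (72 × 3.3) × 0.85 = 4900.6 / 237.60 × 0.85 ≈ 17.5 mL/min
Patient B: CrCl = (140 − 66) × 112.2 / (72 × 3.1) = 8302.8 / 223.20 ≈ 37.2 mL/min
17.5 vs 37.2 mL/min → Patient B is higher.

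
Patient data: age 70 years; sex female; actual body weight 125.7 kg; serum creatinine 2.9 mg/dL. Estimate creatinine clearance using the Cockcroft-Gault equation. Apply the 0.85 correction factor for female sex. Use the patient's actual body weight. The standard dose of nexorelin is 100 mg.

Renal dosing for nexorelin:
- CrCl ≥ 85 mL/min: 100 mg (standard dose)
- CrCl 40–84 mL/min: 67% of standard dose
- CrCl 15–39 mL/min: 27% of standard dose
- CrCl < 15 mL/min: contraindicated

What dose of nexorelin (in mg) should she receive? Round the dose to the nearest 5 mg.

CrCl = (140 − 70) × 125.7 / (72 × 2.9) × 0.85 = 8799.0 / 208.80 × 0.85 ≈ 35.8 mL/min
CrCl ≈ 36 mL/min → bracket 15–39 mL/min.
27% of 100 mg = 27 mg → 25 mg

25 mg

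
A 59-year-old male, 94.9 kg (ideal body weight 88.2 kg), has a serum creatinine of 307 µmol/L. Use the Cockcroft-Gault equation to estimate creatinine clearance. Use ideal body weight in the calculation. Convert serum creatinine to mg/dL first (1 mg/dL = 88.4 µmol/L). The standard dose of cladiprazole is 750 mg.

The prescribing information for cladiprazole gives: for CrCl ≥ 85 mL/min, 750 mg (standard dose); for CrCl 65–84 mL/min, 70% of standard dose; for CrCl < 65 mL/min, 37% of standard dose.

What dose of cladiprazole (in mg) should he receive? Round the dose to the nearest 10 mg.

SCr = 307 / 88.4 = 3.473 mg/dL
CrCl = (140 − 59) × 88.2 / (72 × 3.473) = 7144.2 / 250.06 ≈ 28.6 mL/min
CrCl ≈ 29 mL/min → bracket < 65 mL/min.
37% of 750 mg = 277.5 mg → 280 mg

280 mg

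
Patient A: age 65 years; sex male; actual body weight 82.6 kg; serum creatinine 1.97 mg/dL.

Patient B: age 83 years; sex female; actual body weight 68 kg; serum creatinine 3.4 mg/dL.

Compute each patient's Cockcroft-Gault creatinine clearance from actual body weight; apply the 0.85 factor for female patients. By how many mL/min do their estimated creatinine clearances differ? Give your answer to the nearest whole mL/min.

Patient A: CrCl = (140 − 65) × 82.6 / (72 × 1.97) = 6195.0 / 141.84 ≈ 43.7 mL/min
Patient B: CrCl = (140 − 83) × 68 / (72 × 3.4) × 0.85 = 3876.0 / 244.80 × 0.85 ≈ 13.5 mL/min
|43.7 − 13.5| = 30.2 mL/min

30 mL/min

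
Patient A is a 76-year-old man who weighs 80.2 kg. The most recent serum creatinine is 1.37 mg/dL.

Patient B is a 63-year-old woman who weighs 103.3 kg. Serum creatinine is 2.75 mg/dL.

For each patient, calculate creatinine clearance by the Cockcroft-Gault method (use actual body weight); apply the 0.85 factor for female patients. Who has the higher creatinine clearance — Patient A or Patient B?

Patient A: CrCl = (140 − 76) × 80.2 / (72 × 1.37) = 5132.8 / 98.64 ≈ 52.0 mL/min
Patient B: CrCl = (140 − 63) × 103.3 / (72 × 2.75) × 0.85 = 7954.1 / 198.00 × 0.85 ≈ 34.1 mL/min
52.0 vs 34.1 mL/min → Patient A is higher.

Patient A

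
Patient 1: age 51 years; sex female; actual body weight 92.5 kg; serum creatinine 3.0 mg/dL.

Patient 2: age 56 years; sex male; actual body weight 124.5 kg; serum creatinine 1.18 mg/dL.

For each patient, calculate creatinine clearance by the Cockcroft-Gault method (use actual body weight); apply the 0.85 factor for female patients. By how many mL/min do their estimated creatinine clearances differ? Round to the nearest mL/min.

Patient 1: CrCl = (140 − 51) × 92.5 / (72 × 3) × 0.85 = 8232.5 / 216.00 × 0.85 ≈ 32.4 mL/min
Patient 2: CrCl = (140 − 56) × 124.5 / (72 × 1.18) = 10458.0 / 84.96 ≈ 123.1 mL/min
|32.4 − 123.1| = 90.7 mL/min

91 mL/min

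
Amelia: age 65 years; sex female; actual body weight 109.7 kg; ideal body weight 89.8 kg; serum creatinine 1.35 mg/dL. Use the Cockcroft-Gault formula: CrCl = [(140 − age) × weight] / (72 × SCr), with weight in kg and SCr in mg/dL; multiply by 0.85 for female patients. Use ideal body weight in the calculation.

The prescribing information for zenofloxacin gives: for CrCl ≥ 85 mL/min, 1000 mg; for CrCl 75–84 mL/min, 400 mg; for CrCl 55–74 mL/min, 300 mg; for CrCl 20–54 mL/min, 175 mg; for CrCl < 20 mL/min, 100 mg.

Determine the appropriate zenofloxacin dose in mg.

CrCl = (140 − 65) × 89.8 / (72 × 1.35) × 0.85 = 6735.0 / 97.20 × 0.85 ≈ 58.9 mL/min
CrCl ≈ 59 mL/min → bracket 55–74 mL/min.
Dose for this bracket: 300 mg.

300 mg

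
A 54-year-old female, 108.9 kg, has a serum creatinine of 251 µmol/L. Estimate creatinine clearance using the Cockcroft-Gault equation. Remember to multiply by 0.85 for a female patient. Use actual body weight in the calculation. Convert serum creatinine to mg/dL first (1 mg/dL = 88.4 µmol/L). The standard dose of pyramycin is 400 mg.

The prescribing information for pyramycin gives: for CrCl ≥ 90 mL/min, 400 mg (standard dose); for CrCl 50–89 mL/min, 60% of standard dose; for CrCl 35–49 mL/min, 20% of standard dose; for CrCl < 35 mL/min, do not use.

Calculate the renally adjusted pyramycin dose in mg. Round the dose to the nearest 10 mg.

80 mg

SCr = 251 / 88.4 = 2.839 mg/dL
CrCl = (140 − 54) × 108.9 / (72 × 2.839) × 0.85 = 9365.4 / 204.41 × 0.85 ≈ 38.9 mL/min
CrCl ≈ 39 mL/min → bracket 35–49 mL/min.
20% of 400 mg = 80 mg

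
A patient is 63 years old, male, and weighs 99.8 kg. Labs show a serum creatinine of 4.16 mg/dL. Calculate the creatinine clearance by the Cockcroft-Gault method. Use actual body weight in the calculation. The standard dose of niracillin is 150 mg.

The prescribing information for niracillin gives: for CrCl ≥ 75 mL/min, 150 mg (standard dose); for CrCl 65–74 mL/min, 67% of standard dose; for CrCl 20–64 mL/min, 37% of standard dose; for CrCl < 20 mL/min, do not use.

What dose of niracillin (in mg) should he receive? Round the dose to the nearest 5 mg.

55 mg

CrCl = (140 − 63) × 99.8 / (72 × 4.16) = 7684.6 / 299.52 ≈ 25.7 mL/min
CrCl ≈ 26 mL/min → bracket 20–64 mL/min.
37% of 150 mg = 55.5 mg → 55 mg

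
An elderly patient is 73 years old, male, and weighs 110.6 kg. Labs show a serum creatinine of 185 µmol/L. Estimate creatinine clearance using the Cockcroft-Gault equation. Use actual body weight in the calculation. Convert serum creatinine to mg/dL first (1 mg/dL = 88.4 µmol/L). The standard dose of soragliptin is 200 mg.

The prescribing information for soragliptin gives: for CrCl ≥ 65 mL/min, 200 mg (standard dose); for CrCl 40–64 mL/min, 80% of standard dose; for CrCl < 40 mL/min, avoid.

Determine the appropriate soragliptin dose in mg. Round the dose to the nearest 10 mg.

160 mg

SCr = 185 / 88.4 = 2.093 mg/dL
CrCl = (140 − 73) × 110.6 / (72 × 2.093) = 7410.2 / 150.70 ≈ 49.2 mL/min
CrCl ≈ 49 mL/min → bracket 40–64 mL/min.
80% of 200 mg = 160 mg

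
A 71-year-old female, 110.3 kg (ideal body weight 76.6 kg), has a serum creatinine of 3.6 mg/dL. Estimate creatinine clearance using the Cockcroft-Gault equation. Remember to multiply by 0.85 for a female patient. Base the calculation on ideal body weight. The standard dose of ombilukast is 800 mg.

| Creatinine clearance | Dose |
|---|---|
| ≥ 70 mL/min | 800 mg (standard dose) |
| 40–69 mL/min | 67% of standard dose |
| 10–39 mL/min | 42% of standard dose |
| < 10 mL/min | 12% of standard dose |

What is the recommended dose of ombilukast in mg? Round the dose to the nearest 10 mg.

CrCl = (140 − 71) × 76.6 / (72 × 3.6) × 0.85 = 5285.4 / 259.20 × 0.85 ≈ 17.3 mL/min
CrCl ≈ 17 mL/min → bracket 10–39 mL/min.
42% of 800 mg = 336 mg → 340 mg

340 mg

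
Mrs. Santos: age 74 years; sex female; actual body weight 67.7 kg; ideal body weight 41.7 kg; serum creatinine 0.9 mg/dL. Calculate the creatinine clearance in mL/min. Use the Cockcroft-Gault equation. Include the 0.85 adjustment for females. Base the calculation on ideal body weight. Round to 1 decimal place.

CrCl = (140 − 74) × 41.7 / (72 × 0.9) × 0.85 = 2752.2 / 64.80 × 0.85 ≈ 36.1 mL/min

36.1 mL/min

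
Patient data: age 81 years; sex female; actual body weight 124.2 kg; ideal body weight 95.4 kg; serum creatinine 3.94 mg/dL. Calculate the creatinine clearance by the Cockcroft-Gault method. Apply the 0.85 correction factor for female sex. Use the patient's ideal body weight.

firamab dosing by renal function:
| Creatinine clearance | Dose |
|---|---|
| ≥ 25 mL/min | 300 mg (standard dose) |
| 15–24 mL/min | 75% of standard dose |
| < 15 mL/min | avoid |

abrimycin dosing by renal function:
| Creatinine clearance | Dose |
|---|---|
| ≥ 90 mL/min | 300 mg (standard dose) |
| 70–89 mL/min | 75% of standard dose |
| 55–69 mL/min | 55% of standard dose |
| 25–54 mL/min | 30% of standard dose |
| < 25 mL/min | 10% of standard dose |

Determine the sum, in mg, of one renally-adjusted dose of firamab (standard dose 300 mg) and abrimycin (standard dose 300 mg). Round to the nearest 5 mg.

255 mg

CrCl = (140 − 81) × 95.4 / (72 × 3.94) × 0.85 = 5628.6 / 283.68 × 0.85 ≈ 16.9 mL/min
CrCl ≈ 17 mL/min.
firamab: 15–24 mL/min → 75% of 300 mg = 225 mg.
abrimycin: < 25 mL/min → 10% of 300 mg = 30 mg.
Total = 225 + 30 = 255 mg.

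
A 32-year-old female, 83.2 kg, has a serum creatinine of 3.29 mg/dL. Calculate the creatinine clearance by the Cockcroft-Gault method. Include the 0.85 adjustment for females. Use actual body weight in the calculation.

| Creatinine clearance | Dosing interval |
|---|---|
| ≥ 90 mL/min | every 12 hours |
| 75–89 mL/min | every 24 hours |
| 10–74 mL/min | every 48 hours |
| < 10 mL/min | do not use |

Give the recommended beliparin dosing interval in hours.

CrCl = (140 − 32) × 83.2 / (72 × 3.29) × 0.85 = 8985.6 / 236.88 × 0.85 ≈ 32.2 mL/min
CrCl ≈ 32 mL/min → bracket 10–74 mL/min → every 48 hours.

every 48 hours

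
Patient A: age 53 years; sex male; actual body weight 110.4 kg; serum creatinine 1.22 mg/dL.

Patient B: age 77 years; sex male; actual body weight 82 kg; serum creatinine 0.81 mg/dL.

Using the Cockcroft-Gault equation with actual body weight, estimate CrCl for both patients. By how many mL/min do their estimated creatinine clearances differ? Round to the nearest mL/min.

21 mL/min

Patient A: CrCl = (140 − 53) × 110.4 / (72 × 1.22) = 9604.8 / 87.84 ≈ 109.3 mL/min
Patient B: CrCl = (140 − 77) × 82 / (72 × 0.81) = 5166.0 / 58.32 ≈ 88.6 mL/min
|109.3 − 88.6| = 20.7 mL/min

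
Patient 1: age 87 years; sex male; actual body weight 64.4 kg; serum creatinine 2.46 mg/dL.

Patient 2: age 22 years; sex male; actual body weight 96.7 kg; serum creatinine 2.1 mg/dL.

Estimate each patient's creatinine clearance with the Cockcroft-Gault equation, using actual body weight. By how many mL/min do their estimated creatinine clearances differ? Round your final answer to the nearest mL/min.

Patient 1: CrCl = (140 − 87) × 64.4 / (72 × 2.46) = 3413.2 / 177.12 ≈ 19.3 mL/min
Patient 2: CrCl = (140 − 22) × 96.7 / (72 × 2.1) = 11410.6 / 151.20 ≈ 75.5 mL/min
|19.3 − 75.5| = 56.2 mL/min

56 mL/min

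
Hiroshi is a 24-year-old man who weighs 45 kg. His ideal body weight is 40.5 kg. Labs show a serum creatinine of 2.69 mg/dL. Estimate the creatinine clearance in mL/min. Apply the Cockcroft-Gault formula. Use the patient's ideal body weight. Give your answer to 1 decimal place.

CrCl = (140 − 24) × 40.5 / (72 × 2.69) = 4698.0 / 193.68 ≈ 24.3 mL/min

24.3 mL/min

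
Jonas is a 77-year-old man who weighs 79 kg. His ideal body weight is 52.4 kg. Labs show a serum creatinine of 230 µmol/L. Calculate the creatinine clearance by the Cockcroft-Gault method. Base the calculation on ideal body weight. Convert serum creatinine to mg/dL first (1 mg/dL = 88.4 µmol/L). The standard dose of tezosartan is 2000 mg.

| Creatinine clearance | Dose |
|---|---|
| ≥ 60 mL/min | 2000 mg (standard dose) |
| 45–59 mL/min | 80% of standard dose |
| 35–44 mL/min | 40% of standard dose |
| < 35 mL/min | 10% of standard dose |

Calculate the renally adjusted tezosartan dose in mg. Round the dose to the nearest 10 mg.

SCr = 230 / 88.4 = 2.602 mg/dL
CrCl = (140 − 77) × 52.4 / (72 × 2.602) = 3301.2 / 187.34 ≈ 17.6 mL/min
CrCl ≈ 18 mL/min → bracket < 35 mL/min.
10% of 2000 mg = 200 mg

200 mg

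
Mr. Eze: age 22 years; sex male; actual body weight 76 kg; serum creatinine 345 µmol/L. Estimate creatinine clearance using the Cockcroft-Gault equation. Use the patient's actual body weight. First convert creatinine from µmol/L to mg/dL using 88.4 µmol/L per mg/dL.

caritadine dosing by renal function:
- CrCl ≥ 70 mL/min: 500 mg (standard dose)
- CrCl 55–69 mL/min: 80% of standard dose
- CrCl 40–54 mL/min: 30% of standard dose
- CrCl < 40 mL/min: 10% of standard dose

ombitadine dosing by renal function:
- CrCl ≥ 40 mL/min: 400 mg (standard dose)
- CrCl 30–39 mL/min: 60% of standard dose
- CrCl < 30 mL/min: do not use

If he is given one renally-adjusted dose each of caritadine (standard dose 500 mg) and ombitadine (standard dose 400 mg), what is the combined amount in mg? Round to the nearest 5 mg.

290 mg

SCr = 345 / 88.4 = 3.903 mg/dL
CrCl = (140 − 22) × 76 / (72 × 3.903) = 8968.0 / 281.02 ≈ 31.9 mL/min
CrCl ≈ 32 mL/min.
caritadine: < 40 mL/min → 10% of 500 mg = 50 mg.
ombitadine: 30–39 mL/min → 60% of 400 mg = 240 mg.
Total = 50 + 240 = 290 mg.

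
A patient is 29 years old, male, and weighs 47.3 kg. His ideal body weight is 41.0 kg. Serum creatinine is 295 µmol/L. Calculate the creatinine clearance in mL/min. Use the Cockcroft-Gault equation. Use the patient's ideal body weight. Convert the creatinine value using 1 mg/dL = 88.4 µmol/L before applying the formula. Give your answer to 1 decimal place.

18.9 mL/min

SCr = 295 / 88.4 = 3.337 mg/dL
CrCl = (140 − 29) × 41 / (72 × 3.337) = 4551.0 / 240.26 ≈ 18.9 mL/min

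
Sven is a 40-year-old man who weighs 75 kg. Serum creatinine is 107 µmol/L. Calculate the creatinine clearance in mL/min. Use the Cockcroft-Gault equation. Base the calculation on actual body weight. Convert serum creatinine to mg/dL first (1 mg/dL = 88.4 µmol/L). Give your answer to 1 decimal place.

86.1 mL/min

SCr = 107 / 88.4 = 1.21 mg/dL
CrCl = (140 − 40) × 75 / (72 × 1.21) = 7500.0 / 87.12 ≈ 86.1 mL/min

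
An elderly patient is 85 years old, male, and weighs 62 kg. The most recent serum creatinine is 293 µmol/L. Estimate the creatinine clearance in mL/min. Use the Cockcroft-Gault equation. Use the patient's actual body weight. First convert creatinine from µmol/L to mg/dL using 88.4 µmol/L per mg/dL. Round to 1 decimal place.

SCr = 293 / 88.4 = 3.314 mg/dL
CrCl = (140 − 85) × 62 / (72 × 3.314) = 3410.0 / 238.61 ≈ 14.3 mL/min

14.3 mL/min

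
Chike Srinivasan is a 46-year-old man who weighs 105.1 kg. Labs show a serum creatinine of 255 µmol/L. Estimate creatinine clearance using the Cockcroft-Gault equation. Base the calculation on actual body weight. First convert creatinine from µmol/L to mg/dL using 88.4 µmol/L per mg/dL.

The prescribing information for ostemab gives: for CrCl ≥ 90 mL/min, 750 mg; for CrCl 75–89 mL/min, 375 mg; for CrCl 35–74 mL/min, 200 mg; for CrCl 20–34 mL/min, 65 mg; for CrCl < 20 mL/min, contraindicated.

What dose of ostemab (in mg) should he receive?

SCr = 255 / 88.4 = 2.885 mg/dL
CrCl = (140 − 46) × 105.1 / (72 × 2.885) = 9879.4 / 207.72 ≈ 47.6 mL/min
CrCl ≈ 48 mL/min → bracket 35–74 mL/min.
Dose for this bracket: 200 mg.

200 mg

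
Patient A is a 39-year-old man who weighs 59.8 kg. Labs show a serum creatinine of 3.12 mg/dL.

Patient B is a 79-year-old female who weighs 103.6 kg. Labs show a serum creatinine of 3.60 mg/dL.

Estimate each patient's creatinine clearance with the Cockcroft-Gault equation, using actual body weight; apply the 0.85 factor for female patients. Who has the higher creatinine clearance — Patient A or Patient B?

Patient A: CrCl = (140 − 39) × 59.8 / (72 × 3.12) = 6039.8 / 224.64 ≈ 26.9 mL/min
Patient B: CrCl = (140 − 79) × 103.6 / (72 × 3.6) × 0.85 = 6319.6 / 259.20 × 0.85 ≈ 20.7 mL/min
26.9 vs 20.7 mL/min → Patient A is higher.

Patient A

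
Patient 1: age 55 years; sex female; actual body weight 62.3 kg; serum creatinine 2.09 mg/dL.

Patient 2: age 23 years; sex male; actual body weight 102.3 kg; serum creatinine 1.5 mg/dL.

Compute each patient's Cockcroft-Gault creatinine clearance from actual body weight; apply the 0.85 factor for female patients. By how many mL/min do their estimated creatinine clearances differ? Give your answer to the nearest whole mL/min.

Patient 1: CrCl = (140 − 55) × 62.3 / (72 × 2.09) × 0.85 = 5295.5 / 150.48 × 0.85 ≈ 29.9 mL/min
Patient 2: CrCl = (140 − 23) × 102.3 / (72 × 1.5) = 11969.1 / 108.00 ≈ 110.8 mL/min
|29.9 − 110.8| = 80.9 mL/min

81 mL/min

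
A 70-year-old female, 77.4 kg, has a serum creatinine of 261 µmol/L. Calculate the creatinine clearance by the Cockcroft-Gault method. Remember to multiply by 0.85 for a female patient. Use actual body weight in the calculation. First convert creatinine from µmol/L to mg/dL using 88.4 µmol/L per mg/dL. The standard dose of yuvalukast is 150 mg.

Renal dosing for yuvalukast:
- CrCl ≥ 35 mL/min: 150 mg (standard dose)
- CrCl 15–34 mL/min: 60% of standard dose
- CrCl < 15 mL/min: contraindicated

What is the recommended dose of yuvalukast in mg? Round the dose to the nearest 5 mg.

SCr = 261 / 88.4 = 2.952 mg/dL
CrCl = (140 − 70) × 77.4 / (72 × 2.952) × 0.85 = 5418.0 / 212.54 × 0.85 ≈ 21.7 mL/min
CrCl ≈ 22 mL/min → bracket 15–34 mL/min.
60% of 150 mg = 90 mg

90 mg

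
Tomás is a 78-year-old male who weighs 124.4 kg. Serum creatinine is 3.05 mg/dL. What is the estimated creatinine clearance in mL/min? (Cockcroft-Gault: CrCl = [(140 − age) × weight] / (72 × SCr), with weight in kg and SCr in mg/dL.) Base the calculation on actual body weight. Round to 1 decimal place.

35.1 mL/min

CrCl = (140 − 78) × 124.4 / (72 × 3.05) = 7712.8 / 219.60 ≈ 35.1 mL/min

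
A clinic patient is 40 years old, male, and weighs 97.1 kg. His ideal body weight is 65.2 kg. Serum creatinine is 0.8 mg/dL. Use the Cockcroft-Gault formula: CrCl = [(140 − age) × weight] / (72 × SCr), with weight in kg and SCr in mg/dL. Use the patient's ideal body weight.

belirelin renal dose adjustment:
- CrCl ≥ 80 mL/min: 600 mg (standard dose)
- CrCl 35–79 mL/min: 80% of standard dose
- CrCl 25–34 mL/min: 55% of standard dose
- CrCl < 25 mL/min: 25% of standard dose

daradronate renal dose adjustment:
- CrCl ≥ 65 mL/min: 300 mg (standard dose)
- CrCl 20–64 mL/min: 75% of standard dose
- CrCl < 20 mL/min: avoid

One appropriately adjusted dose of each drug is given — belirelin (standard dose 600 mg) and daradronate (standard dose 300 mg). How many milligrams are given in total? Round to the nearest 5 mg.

900 mg

CrCl = (140 − 40) × 65.2 / (72 × 0.8) = 6520.0 / 57.60 ≈ 113.2 mL/min
CrCl ≈ 113 mL/min.
belirelin: ≥ 80 mL/min → 100% of 600 mg = 600 mg.
daradronate: ≥ 65 mL/min → 100% of 300 mg = 300 mg.
Total = 600 + 300 = 900 mg.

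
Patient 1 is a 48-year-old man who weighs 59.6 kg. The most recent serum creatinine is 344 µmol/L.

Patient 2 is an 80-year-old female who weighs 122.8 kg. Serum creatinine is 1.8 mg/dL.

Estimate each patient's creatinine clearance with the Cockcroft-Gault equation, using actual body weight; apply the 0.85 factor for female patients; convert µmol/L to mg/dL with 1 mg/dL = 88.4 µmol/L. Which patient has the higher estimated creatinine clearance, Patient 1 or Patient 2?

Patient 2

Patient 1: SCr = 344 / 88.4 = 3.891 mg/dL
Patient 1: CrCl = (140 − 48) × 59.6 / (72 × 3.891) = 5483.2 / 280.15 ≈ 19.6 mL/min
Patient 2: CrCl = (140 − 80) × 122.8 / (72 × 1.8) × 0.85 = 7368.0 / 129.60 × 0.85 ≈ 48.3 mL/min
19.6 vs 48.3 mL/min → Patient 2 is higher.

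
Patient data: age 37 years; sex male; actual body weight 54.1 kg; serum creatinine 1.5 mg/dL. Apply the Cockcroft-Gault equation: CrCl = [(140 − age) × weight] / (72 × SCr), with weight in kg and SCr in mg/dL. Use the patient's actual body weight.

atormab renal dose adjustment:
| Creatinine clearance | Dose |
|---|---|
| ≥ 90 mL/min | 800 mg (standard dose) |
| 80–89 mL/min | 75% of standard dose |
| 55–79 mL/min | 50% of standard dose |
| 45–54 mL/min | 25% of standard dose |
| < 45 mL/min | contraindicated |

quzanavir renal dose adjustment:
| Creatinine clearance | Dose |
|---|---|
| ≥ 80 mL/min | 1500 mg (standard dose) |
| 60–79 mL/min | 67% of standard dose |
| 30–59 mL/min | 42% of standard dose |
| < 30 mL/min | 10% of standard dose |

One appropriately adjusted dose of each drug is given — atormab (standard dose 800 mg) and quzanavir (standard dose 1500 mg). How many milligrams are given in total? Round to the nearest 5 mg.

CrCl = (140 − 37) × 54.1 / (72 × 1.5) = 5572.3 / 108.00 ≈ 51.6 mL/min
CrCl ≈ 52 mL/min.
atormab: 45–54 mL/min → 25% of 800 mg = 200 mg.
quzanavir: 30–59 mL/min → 42% of 1500 mg = 630 mg.
Total = 200 + 630 = 830 mg.

830 mg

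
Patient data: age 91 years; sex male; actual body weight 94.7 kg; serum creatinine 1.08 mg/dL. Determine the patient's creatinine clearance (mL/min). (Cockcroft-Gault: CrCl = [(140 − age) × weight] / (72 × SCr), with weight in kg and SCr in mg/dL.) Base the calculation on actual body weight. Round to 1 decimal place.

59.7 mL/min

CrCl = (140 − 91) × 94.7 / (72 × 1.08) = 4640.3 / 77.76 ≈ 59.7 mL/min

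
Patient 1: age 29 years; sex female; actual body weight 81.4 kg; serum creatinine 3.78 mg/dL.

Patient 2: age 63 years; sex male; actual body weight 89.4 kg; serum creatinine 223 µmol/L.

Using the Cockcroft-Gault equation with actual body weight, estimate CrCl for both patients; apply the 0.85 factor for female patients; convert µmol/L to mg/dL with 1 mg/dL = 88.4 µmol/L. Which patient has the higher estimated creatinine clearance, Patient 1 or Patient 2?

Patient 2

Patient 1: CrCl = (140 − 29) × 81.4 / (72 × 3.78) × 0.85 = 9035.4 / 272.16 × 0.85 ≈ 28.2 mL/min
Patient 2: SCr = 223 / 88.4 = 2.523 mg/dL
Patient 2: CrCl = (140 − 63) × 89.4 / (72 × 2.523) = 6883.8 / 181.66 ≈ 37.9 mL/min
28.2 vs 37.9 mL/min → Patient 2 is higher.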